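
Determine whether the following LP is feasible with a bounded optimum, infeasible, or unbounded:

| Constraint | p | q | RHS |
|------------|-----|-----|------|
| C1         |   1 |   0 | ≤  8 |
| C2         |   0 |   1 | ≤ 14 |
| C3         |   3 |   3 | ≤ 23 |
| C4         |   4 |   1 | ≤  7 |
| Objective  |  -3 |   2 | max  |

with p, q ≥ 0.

Feasible with a bounded optimal solution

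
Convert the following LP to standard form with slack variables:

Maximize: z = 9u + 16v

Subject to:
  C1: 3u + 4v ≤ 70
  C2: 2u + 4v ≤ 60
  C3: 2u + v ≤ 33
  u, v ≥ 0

max z = 9u + 16v

s.t.
  3u + 4v + s1 = 70
  2u + 4v + s2 = 60
  2u + v + s3 = 33
  u, v, s1, s2, s3 ≥ 0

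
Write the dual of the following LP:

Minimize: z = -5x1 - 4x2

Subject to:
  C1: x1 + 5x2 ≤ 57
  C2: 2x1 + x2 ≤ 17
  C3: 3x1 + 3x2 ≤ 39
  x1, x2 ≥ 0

Primal min cᵀx s.t. Ax ≤ b, x ≥ 0  →  Dual max −bᵀy s.t. Aᵀy ≥ −c, y ≥ 0.

Maximize: z = -57y1 - 17y2 - 39y3

Subject to:
  y1 + 2y2 + 3y3 ≥ 5
  5y1 + y2 + 3y3 ≥ 4
  y1, y2, y3 ≥ 0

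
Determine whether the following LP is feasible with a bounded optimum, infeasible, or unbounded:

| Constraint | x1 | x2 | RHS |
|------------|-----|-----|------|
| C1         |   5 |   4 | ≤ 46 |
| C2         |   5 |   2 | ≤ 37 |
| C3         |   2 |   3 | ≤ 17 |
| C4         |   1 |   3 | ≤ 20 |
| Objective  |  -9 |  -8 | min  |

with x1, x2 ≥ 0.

Feasible with a bounded optimal solution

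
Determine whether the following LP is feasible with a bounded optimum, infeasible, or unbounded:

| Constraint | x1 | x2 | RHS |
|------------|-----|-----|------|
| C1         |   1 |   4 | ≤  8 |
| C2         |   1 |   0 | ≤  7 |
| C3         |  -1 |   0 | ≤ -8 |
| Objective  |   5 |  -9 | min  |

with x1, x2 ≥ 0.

Infeasible (no feasible solution exists)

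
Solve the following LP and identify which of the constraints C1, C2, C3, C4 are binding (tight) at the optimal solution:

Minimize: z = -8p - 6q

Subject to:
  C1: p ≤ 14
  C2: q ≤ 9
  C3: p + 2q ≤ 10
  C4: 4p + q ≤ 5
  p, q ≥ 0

At p = 0, q = 5, compute slack b - a·x for each constraint:
  C1: 14 − 0 = 14  (slack)
  C2: 9 − 5 = 4  (slack)
  C3: 10 − 10 = 0  (binding)
  C4: 5 − 5 = 0  (binding)

Optimal: p = 0, q = 5
Binding: C3, C4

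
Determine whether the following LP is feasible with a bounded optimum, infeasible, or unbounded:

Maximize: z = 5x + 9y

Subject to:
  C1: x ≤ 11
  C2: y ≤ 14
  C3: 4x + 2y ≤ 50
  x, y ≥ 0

Feasible with a bounded optimal solution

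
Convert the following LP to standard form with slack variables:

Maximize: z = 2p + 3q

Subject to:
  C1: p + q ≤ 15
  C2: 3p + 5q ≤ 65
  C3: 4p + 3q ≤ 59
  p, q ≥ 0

max z = 2p + 3q

s.t.
  p + q + s1 = 15
  3p + 5q + s2 = 65
  4p + 3q + s3 = 59
  p, q, s1, s2, s3 ≥ 0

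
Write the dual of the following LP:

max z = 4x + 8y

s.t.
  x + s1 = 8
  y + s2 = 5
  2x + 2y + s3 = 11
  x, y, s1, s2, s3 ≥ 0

Primal max cᵀx s.t. Ax ≤ b, x ≥ 0  →  Dual min bᵀy s.t. Aᵀy ≥ c, y ≥ 0.

Minimize: z = 8y1 + 5y2 + 11y3

Subject to:
  y1 + 2y3 ≥ 4
  y2 + 2y3 ≥ 8
  y1, y2, y3 ≥ 0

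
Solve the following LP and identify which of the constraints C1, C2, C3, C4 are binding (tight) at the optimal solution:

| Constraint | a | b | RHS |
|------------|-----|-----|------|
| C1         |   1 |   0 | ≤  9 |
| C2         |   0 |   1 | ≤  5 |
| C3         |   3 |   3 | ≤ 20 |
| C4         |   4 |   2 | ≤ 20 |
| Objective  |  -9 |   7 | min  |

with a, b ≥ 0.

At a = 5, b = 0, compute slack b - a·x for each constraint:
  C1: 9 − 5 = 4  (slack)
  C2: 5 − 0 = 5  (slack)
  C3: 20 − 15 = 5  (slack)
  C4: 20 − 20 = 0  (binding)

Optimal: a = 5, b = 0
Binding: C4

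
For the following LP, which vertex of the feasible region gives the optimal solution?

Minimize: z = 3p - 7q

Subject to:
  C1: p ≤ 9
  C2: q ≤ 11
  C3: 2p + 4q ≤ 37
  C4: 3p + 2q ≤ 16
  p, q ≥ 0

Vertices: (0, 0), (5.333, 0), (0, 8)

Evaluate the objective at each vertex of the feasible region:
  z(0, 0) = 0
  z(5.333, 0) = 16
  z(0, 8) = -56  ←
The minimum is at p = 0, q = 8.

(0, 8)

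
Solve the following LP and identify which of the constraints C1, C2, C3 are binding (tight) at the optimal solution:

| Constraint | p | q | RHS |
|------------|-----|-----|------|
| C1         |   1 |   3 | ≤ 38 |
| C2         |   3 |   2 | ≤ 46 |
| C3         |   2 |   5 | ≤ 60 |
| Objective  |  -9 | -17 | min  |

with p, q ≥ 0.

At p = 10, q = 8, compute slack b - a·x for each constraint:
  C1: 38 − 34 = 4  (slack)
  C2: 46 − 46 = 0  (binding)
  C3: 60 − 60 = 0  (binding)

Optimal: p = 10, q = 8
Binding: C2, C3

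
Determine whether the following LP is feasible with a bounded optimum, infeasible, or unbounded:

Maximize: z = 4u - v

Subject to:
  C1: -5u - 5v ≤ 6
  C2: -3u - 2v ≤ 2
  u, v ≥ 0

Unbounded (objective can increase without bound)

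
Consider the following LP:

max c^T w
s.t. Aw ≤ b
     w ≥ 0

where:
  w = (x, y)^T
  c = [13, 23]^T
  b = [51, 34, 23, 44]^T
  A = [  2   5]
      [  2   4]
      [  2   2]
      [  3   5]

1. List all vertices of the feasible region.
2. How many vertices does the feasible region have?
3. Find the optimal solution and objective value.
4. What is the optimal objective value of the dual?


1. (0, 0), (11.5, 0), (6.75, 4.75), (3, 7), (0, 8.5)
2. 5
3. x = 3, y = 7, z = 200
4. 200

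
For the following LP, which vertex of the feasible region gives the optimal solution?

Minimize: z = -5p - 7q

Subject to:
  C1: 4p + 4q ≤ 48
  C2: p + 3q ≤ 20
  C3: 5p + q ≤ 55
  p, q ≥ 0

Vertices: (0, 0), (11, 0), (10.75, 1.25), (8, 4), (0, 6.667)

Evaluate the objective at each vertex of the feasible region:
  z(0, 0) = 0
  z(11, 0) = -55
  z(10.75, 1.25) = -62.5
  z(8, 4) = -68  ←
  z(0, 6.667) = -46.67
The minimum is at p = 8, q = 4.

(8, 4)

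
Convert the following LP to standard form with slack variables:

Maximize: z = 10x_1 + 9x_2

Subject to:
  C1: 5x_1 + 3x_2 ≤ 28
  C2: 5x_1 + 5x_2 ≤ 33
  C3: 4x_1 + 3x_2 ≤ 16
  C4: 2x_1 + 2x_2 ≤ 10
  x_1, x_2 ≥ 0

max z = 10x_1 + 9x_2

s.t.
  5x_1 + 3x_2 + s1 = 28
  5x_1 + 5x_2 + s2 = 33
  4x_1 + 3x_2 + s3 = 16
  2x_1 + 2x_2 + s4 = 10
  x_1, x_2, s1, s2, s3, s4 ≥ 0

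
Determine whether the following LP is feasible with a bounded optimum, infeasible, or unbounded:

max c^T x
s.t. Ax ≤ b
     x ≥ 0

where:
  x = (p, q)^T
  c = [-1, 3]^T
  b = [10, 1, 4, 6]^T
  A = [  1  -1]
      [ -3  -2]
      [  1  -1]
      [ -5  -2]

Unbounded (objective can increase without bound)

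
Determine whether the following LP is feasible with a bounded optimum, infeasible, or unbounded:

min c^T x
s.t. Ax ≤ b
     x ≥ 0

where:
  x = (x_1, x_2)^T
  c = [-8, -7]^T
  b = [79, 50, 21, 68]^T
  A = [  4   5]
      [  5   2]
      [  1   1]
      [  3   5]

Feasible with a bounded optimal solution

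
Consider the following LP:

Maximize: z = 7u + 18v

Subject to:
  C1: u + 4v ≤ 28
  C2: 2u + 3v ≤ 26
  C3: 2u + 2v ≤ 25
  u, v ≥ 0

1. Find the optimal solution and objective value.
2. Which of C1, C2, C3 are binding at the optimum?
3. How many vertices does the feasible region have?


1. u = 4, v = 6, z = 136
2. C1, C2
3. 5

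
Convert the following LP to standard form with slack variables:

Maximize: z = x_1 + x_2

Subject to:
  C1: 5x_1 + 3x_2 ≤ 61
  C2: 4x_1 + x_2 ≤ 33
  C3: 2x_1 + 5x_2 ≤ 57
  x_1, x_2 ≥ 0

max z = x_1 + x_2

s.t.
  5x_1 + 3x_2 + s1 = 61
  4x_1 + x_2 + s2 = 33
  2x_1 + 5x_2 + s3 = 57
  x_1, x_2, s1, s2, s3 ≥ 0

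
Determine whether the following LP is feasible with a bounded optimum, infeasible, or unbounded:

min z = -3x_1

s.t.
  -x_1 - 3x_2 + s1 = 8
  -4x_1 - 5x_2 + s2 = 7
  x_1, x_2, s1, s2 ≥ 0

Unbounded (objective can decrease without bound)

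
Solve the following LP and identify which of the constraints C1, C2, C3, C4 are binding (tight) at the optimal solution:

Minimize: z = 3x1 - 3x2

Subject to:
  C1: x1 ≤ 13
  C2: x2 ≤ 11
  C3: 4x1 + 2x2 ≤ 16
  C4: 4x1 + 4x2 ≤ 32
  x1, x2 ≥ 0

At x1 = 0, x2 = 8, compute slack b - a·x for each constraint:
  C1: 13 − 0 = 13  (slack)
  C2: 11 − 8 = 3  (slack)
  C3: 16 − 16 = 0  (binding)
  C4: 32 − 32 = 0  (binding)

Optimal: x1 = 0, x2 = 8
Binding: C3, C4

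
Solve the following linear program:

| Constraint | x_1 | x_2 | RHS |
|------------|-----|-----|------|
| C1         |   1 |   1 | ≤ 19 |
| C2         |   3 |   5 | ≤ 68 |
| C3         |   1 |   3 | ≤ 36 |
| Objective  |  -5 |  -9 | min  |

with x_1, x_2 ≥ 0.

Evaluate the objective at each vertex of the feasible region:
  z(0, 0) = 0
  z(19, 0) = -95
  z(13.5, 5.5) = -117
  z(6, 10) = -120  ←
  z(0, 12) = -108
The minimum is at x_1 = 6, x_2 = 10.

x_1 = 6, x_2 = 10, z = -120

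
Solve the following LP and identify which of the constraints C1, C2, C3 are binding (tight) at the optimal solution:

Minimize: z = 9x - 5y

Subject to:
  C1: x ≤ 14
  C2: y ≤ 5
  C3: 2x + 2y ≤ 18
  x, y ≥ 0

At x = 0, y = 5, compute slack b - a·x for each constraint:
  C1: 14 − 0 = 14  (slack)
  C2: 5 − 5 = 0  (binding)
  C3: 18 − 10 = 8  (slack)

Optimal: x = 0, y = 5
Binding: C2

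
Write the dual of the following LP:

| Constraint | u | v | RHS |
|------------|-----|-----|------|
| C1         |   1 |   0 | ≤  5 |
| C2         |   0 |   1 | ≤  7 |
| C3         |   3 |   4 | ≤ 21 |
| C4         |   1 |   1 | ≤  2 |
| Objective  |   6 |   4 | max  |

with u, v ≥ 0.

Primal max cᵀx s.t. Ax ≤ b, x ≥ 0  →  Dual min bᵀy s.t. Aᵀy ≥ c, y ≥ 0.

Minimize: z = 5y1 + 7y2 + 21y3 + 2y4

Subject to:
  y1 + 3y3 + y4 ≥ 6
  y2 + 4y3 + y4 ≥ 4
  y1, y2, y3, y4 ≥ 0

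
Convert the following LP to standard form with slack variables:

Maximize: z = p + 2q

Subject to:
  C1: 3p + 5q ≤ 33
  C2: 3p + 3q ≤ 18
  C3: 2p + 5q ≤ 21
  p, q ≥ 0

max z = p + 2q

s.t.
  3p + 5q + s1 = 33
  3p + 3q + s2 = 18
  2p + 5q + s3 = 21
  p, q, s1, s2, s3 ≥ 0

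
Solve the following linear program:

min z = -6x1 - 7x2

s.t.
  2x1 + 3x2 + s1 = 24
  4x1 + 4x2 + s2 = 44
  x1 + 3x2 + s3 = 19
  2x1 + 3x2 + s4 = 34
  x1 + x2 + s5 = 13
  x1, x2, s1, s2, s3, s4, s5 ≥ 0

Evaluate the objective at each vertex of the feasible region:
  z(0, 0) = 0
  z(11, 0) = -66
  z(9, 2) = -68  ←
  z(5, 4.667) = -62.67
  z(0, 6.333) = -44.33
The minimum is at x1 = 9, x2 = 2.

x1 = 9, x2 = 2, z = -68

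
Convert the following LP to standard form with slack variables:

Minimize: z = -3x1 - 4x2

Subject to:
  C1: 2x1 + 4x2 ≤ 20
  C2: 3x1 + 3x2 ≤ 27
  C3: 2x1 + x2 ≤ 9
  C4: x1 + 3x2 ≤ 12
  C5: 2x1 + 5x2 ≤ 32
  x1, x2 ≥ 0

min z = -3x1 - 4x2

s.t.
  2x1 + 4x2 + s1 = 20
  3x1 + 3x2 + s2 = 27
  2x1 + x2 + s3 = 9
  x1 + 3x2 + s4 = 12
  2x1 + 5x2 + s5 = 32
  x1, x2, s1, s2, s3, s4, s5 ≥ 0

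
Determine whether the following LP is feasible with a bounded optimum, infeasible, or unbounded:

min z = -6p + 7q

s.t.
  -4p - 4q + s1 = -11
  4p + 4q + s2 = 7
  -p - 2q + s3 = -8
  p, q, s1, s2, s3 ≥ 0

Infeasible (no feasible solution exists)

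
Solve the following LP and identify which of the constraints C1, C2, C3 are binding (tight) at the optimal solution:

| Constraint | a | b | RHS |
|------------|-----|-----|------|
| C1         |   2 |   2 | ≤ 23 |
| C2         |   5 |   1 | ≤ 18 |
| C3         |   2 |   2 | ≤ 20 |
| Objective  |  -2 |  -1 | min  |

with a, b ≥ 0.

At a = 2, b = 8, compute slack b - a·x for each constraint:
  C1: 23 − 20 = 3  (slack)
  C2: 18 − 18 = 0  (binding)
  C3: 20 − 20 = 0  (binding)

Optimal: a = 2, b = 8
Binding: C2, C3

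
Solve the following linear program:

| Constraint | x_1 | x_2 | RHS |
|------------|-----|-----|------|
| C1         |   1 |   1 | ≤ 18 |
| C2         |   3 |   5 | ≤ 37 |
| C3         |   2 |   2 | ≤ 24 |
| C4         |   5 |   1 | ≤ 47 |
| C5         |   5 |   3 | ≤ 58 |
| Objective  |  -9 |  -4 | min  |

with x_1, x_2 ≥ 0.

Evaluate the objective at each vertex of the feasible region:
  z(0, 0) = 0
  z(9.4, 0) = -84.6
  z(9, 2) = -89  ←
  z(0, 7.4) = -29.6
The minimum is at x_1 = 9, x_2 = 2.

x_1 = 9, x_2 = 2, z = -89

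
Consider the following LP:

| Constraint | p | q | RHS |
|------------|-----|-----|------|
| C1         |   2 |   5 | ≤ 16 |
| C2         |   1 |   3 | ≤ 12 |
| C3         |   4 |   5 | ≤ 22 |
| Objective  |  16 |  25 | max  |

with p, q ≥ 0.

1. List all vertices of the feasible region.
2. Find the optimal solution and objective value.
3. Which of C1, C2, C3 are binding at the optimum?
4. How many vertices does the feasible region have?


1. (0, 0), (5.5, 0), (3, 2), (0, 3.2)
2. p = 3, q = 2, z = 98
3. C1, C3
4. 4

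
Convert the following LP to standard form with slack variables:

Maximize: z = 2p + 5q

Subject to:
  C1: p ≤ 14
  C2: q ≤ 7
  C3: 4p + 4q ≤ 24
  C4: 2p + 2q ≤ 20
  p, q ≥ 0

max z = 2p + 5q

s.t.
  p + s1 = 14
  q + s2 = 7
  4p + 4q + s3 = 24
  2p + 2q + s4 = 20
  p, q, s1, s2, s3, s4 ≥ 0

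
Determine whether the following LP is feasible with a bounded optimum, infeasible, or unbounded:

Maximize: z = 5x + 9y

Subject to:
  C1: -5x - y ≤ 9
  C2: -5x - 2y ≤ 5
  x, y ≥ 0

Unbounded (objective can increase without bound)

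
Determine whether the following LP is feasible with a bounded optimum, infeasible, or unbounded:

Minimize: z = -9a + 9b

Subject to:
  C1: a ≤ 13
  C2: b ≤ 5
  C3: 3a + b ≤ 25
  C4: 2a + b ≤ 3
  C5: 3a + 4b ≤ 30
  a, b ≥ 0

Feasible with a bounded optimal solution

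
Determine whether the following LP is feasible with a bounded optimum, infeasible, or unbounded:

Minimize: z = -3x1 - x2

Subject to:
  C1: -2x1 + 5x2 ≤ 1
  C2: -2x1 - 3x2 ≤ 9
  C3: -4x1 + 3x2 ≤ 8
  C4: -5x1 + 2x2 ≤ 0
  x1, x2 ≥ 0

Unbounded (objective can decrease without bound)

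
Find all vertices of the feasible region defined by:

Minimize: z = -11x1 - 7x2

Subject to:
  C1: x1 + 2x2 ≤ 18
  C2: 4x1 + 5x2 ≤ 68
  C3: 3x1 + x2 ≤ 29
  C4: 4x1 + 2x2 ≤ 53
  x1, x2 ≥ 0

(0, 0), (9.667, 0), (8, 5), (0, 9)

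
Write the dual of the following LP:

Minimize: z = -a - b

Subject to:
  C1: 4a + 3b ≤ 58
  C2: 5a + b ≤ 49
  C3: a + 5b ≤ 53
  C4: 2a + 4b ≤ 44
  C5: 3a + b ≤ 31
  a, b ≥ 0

Primal min cᵀx s.t. Ax ≤ b, x ≥ 0  →  Dual max −bᵀy s.t. Aᵀy ≥ −c, y ≥ 0.

Maximize: z = -58y1 - 49y2 - 53y3 - 44y4 - 31y5

Subject to:
  4y1 + 5y2 + y3 + 2y4 + 3y5 ≥ 1
  3y1 + y2 + 5y3 + 4y4 + y5 ≥ 1
  y1, y2, y3, y4, y5 ≥ 0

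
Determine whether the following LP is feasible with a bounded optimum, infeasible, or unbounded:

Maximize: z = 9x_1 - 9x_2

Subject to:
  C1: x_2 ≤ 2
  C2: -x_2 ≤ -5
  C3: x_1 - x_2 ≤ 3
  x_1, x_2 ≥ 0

Infeasible (no feasible solution exists)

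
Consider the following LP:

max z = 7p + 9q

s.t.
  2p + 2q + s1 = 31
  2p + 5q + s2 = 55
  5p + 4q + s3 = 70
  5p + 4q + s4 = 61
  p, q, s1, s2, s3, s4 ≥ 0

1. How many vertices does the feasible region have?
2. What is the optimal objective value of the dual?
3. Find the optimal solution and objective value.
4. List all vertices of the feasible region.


1. 4
2. 116
3. p = 5, q = 9, z = 116
4. (0, 0), (12.2, 0), (5, 9), (0, 11)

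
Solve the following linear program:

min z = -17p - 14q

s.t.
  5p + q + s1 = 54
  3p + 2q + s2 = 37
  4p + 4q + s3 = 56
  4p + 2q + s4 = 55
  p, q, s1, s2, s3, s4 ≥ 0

Evaluate the objective at each vertex of the feasible region:
  z(0, 0) = 0
  z(10.8, 0) = -183.6
  z(10.14, 3.286) = -218.4
  z(9, 5) = -223  ←
  z(0, 14) = -196
The minimum is at p = 9, q = 5.

p = 9, q = 5, z = -223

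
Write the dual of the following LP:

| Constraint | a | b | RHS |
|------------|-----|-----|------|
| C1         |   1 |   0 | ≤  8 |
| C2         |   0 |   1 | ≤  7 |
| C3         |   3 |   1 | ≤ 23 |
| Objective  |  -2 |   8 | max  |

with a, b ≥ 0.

Primal max cᵀx s.t. Ax ≤ b, x ≥ 0  →  Dual min bᵀy s.t. Aᵀy ≥ c, y ≥ 0.

Minimize: z = 8y1 + 7y2 + 23y3

Subject to:
  y1 + 3y3 ≥ -2
  y2 + y3 ≥ 8
  y1, y2, y3 ≥ 0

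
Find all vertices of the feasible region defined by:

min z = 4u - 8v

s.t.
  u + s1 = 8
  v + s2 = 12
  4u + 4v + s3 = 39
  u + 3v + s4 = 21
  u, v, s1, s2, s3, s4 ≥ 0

(0, 0), (8, 0), (8, 1.75), (4.125, 5.625), (0, 7)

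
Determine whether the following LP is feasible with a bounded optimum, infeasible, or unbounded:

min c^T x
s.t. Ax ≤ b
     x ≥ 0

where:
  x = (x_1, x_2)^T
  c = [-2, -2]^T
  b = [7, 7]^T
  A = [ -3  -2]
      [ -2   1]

Unbounded (objective can decrease without bound)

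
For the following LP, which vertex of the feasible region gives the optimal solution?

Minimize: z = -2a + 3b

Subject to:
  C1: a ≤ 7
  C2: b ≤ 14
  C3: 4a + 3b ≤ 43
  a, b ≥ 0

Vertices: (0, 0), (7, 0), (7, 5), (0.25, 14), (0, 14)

Evaluate the objective at each vertex of the feasible region:
  z(0, 0) = 0
  z(7, 0) = -14  ←
  z(7, 5) = 1
  z(0.25, 14) = 41.5
  z(0, 14) = 42
The minimum is at a = 7, b = 0.

(7, 0)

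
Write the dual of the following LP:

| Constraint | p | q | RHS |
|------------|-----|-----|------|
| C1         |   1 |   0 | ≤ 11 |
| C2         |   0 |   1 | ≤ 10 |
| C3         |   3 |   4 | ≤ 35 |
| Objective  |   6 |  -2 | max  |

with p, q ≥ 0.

Primal max cᵀx s.t. Ax ≤ b, x ≥ 0  →  Dual min bᵀy s.t. Aᵀy ≥ c, y ≥ 0.

Minimize: z = 11y1 + 10y2 + 35y3

Subject to:
  y1 + 3y3 ≥ 6
  y2 + 4y3 ≥ -2
  y1, y2, y3 ≥ 0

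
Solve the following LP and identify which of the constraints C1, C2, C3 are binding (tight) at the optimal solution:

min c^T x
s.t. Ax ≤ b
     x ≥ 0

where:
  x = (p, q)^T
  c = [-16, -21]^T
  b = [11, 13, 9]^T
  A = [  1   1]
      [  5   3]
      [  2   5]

At p = 2, q = 1, compute slack b - a·x for each constraint:
  C1: 11 − 3 = 8  (slack)
  C2: 13 − 13 = 0  (binding)
  C3: 9 − 9 = 0  (binding)

Optimal: p = 2, q = 1
Binding: C2, C3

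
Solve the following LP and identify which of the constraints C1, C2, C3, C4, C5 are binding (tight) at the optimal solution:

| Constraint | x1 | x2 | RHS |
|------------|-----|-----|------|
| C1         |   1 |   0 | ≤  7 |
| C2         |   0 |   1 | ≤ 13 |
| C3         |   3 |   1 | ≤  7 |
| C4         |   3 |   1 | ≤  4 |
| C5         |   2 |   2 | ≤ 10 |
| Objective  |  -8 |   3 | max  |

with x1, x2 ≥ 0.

At x1 = 0, x2 = 4, compute slack b - a·x for each constraint:
  C1: 7 − 0 = 7  (slack)
  C2: 13 − 4 = 9  (slack)
  C3: 7 − 4 = 3  (slack)
  C4: 4 − 4 = 0  (binding)
  C5: 10 − 8 = 2  (slack)

Optimal: x1 = 0, x2 = 4
Binding: C4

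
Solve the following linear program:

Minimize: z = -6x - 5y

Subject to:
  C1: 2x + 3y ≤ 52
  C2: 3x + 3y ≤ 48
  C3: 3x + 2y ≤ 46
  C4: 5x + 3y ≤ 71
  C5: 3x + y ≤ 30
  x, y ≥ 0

Evaluate the objective at each vertex of the feasible region:
  z(0, 0) = 0
  z(10, 0) = -60
  z(7, 9) = -87  ←
  z(0, 16) = -80
The minimum is at x = 7, y = 9.

x = 7, y = 9, z = -87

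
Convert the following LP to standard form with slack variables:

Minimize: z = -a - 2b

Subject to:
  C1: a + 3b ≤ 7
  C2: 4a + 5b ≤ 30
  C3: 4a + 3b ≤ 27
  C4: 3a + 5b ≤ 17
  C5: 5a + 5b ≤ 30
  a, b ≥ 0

min z = -a - 2b

s.t.
  a + 3b + s1 = 7
  4a + 5b + s2 = 30
  4a + 3b + s3 = 27
  3a + 5b + s4 = 17
  5a + 5b + s5 = 30
  a, b, s1, s2, s3, s4, s5 ≥ 0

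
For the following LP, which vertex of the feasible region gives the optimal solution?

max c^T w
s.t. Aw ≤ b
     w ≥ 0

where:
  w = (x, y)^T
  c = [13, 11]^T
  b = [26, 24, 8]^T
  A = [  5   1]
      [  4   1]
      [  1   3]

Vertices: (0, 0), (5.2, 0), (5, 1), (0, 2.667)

Evaluate the objective at each vertex of the feasible region:
  z(0, 0) = 0
  z(5.2, 0) = 67.6
  z(5, 1) = 76  ←
  z(0, 2.667) = 29.33
The maximum is at x = 5, y = 1.

(5, 1)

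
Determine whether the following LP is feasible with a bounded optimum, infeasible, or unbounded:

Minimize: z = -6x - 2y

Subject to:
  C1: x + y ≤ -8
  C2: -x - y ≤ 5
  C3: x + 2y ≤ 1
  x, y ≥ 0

Infeasible (no feasible solution exists)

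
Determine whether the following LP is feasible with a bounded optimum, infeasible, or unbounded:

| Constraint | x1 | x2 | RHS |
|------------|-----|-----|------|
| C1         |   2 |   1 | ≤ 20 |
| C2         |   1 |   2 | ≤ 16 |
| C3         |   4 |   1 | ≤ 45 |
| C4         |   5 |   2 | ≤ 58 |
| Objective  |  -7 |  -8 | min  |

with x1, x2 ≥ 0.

Feasible with a bounded optimal solution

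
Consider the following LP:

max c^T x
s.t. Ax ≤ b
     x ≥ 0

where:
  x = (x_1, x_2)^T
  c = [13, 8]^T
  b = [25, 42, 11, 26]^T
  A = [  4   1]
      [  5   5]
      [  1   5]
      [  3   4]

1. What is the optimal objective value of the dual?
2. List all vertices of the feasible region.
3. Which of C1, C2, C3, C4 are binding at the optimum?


1. 86
2. (0, 0), (6.25, 0), (6, 1), (0, 2.2)
3. C1, C3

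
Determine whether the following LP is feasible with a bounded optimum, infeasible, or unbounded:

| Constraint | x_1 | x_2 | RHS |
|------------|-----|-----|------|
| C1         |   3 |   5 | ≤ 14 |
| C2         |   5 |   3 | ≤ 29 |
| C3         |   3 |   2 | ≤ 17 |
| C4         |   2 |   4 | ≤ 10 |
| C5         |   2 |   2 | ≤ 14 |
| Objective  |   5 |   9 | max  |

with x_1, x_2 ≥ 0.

Feasible with a bounded optimal solution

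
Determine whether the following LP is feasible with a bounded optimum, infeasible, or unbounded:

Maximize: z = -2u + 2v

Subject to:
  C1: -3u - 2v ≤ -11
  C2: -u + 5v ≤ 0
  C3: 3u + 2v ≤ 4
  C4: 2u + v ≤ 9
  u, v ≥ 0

Infeasible (no feasible solution exists)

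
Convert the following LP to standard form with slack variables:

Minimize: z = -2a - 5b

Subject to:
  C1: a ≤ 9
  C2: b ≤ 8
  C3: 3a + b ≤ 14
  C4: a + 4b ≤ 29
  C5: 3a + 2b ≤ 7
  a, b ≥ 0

min z = -2a - 5b

s.t.
  a + s1 = 9
  b + s2 = 8
  3a + b + s3 = 14
  a + 4b + s4 = 29
  3a + 2b + s5 = 7
  a, b, s1, s2, s3, s4, s5 ≥ 0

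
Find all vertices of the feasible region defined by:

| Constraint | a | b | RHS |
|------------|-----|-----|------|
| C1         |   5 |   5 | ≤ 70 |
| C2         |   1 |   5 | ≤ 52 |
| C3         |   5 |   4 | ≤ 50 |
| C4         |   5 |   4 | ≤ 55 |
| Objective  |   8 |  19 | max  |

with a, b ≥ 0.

(0, 0), (10, 0), (2, 10), (0, 10.4)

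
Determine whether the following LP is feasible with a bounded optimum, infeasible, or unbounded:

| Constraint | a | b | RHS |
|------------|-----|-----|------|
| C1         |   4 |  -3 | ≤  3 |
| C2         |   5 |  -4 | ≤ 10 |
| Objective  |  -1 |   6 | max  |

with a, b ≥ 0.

Unbounded (objective can increase without bound)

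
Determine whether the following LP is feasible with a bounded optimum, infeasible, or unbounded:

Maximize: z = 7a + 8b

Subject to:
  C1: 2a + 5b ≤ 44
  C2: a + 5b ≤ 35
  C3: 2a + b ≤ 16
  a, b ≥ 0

Feasible with a bounded optimal solution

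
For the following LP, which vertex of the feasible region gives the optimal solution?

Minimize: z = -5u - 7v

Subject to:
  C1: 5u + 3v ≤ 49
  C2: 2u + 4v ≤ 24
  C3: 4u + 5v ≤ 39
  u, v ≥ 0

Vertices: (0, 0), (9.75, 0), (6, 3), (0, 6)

Evaluate the objective at each vertex of the feasible region:
  z(0, 0) = 0
  z(9.75, 0) = -48.75
  z(6, 3) = -51  ←
  z(0, 6) = -42
The minimum is at u = 6, v = 3.

(6, 3)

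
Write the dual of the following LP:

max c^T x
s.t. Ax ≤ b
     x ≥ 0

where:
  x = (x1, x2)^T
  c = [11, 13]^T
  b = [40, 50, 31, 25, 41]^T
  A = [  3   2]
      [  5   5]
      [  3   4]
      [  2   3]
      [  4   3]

Primal max cᵀx s.t. Ax ≤ b, x ≥ 0  →  Dual min bᵀy s.t. Aᵀy ≥ c, y ≥ 0.

Minimize: z = 40y1 + 50y2 + 31y3 + 25y4 + 41y5

Subject to:
  3y1 + 5y2 + 3y3 + 2y4 + 4y5 ≥ 11
  2y1 + 5y2 + 4y3 + 3y4 + 3y5 ≥ 13
  y1, y2, y3, y4, y5 ≥ 0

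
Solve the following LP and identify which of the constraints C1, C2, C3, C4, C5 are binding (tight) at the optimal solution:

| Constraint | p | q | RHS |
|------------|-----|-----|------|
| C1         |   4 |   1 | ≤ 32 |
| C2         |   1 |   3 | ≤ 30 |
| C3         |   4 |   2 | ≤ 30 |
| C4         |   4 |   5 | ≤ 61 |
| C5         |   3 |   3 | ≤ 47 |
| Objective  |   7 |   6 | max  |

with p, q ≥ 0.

At p = 3, q = 9, compute slack b - a·x for each constraint:
  C1: 32 − 21 = 11  (slack)
  C2: 30 − 30 = 0  (binding)
  C3: 30 − 30 = 0  (binding)
  C4: 61 − 57 = 4  (slack)
  C5: 47 − 36 = 11  (slack)

Optimal: p = 3, q = 9
Binding: C2, C3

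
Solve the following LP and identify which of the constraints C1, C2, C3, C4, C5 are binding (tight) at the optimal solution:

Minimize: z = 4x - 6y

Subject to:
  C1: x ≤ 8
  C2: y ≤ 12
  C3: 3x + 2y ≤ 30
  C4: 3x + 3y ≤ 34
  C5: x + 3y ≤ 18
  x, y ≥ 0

At x = 0, y = 6, compute slack b - a·x for each constraint:
  C1: 8 − 0 = 8  (slack)
  C2: 12 − 6 = 6  (slack)
  C3: 30 − 12 = 18  (slack)
  C4: 34 − 18 = 16  (slack)
  C5: 18 − 18 = 0  (binding)

Optimal: x = 0, y = 6
Binding: C5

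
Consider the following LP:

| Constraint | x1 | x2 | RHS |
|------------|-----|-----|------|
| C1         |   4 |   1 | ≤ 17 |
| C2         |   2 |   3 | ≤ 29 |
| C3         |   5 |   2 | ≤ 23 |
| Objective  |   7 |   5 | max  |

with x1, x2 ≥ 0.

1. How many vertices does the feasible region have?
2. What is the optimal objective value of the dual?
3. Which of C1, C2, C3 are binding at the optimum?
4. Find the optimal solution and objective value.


1. 5
2. 52
3. C2, C3
4. x1 = 1, x2 = 9, z = 52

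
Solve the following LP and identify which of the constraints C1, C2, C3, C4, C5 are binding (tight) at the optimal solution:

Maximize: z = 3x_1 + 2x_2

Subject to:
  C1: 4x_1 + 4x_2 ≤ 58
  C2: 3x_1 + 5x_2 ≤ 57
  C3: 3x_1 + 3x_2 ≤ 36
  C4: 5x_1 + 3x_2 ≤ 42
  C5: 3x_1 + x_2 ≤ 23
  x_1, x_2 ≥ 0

At x_1 = 3, x_2 = 9, compute slack b - a·x for each constraint:
  C1: 58 − 48 = 10  (slack)
  C2: 57 − 54 = 3  (slack)
  C3: 36 − 36 = 0  (binding)
  C4: 42 − 42 = 0  (binding)
  C5: 23 − 18 = 5  (slack)

Optimal: x_1 = 3, x_2 = 9
Binding: C3, C4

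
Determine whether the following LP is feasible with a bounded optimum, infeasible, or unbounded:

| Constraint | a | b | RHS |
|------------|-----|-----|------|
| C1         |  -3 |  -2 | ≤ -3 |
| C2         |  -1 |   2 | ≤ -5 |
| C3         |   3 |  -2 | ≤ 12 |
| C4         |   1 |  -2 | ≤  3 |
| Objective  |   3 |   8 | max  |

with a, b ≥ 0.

Infeasible (no feasible solution exists)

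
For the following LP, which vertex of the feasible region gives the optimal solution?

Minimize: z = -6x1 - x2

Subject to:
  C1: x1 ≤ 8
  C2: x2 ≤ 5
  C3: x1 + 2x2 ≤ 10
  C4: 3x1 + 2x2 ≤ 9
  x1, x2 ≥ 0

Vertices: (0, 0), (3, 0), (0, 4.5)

Evaluate the objective at each vertex of the feasible region:
  z(0, 0) = 0
  z(3, 0) = -18  ←
  z(0, 4.5) = -4.5
The minimum is at x1 = 3, x2 = 0.

(3, 0)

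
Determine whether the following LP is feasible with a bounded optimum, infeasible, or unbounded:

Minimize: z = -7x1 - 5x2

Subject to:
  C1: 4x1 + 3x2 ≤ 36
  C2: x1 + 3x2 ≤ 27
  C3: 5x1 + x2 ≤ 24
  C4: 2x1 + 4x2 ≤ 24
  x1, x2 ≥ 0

Feasible with a bounded optimal solution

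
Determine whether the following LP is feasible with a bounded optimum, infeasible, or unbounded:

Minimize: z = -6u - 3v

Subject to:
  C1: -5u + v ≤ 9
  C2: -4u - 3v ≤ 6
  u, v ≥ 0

Unbounded (objective can decrease without bound)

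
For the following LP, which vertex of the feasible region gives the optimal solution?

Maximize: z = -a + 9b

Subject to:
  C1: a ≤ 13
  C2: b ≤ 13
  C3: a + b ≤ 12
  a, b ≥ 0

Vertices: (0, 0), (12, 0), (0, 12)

Evaluate the objective at each vertex of the feasible region:
  z(0, 0) = 0
  z(12, 0) = -12
  z(0, 12) = 108  ←
The maximum is at a = 0, b = 12.

(0, 12)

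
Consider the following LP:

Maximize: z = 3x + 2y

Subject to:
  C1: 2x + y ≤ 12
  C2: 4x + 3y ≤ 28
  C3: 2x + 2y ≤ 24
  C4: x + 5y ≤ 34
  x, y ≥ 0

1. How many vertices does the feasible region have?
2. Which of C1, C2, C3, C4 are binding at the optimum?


1. 5
2. C1, C2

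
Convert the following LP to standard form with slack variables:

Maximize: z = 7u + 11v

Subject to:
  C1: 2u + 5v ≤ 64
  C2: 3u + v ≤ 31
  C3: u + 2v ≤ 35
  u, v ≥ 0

max z = 7u + 11v

s.t.
  2u + 5v + s1 = 64
  3u + v + s2 = 31
  u + 2v + s3 = 35
  u, v, s1, s2, s3 ≥ 0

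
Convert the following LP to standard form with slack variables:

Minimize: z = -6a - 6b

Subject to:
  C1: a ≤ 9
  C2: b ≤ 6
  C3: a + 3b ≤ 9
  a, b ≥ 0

min z = -6a - 6b

s.t.
  a + s1 = 9
  b + s2 = 6
  a + 3b + s3 = 9
  a, b, s1, s2, s3 ≥ 0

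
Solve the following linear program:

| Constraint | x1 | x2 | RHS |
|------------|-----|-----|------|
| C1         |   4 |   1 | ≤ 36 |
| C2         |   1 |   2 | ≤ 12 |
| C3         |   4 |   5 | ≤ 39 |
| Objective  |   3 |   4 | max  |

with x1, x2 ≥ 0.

Evaluate the objective at each vertex of the feasible region:
  z(0, 0) = 0
  z(9, 0) = 27
  z(8.812, 0.75) = 29.44
  z(6, 3) = 30  ←
  z(0, 6) = 24
The maximum is at x1 = 6, x2 = 3.

x1 = 6, x2 = 3, z = 30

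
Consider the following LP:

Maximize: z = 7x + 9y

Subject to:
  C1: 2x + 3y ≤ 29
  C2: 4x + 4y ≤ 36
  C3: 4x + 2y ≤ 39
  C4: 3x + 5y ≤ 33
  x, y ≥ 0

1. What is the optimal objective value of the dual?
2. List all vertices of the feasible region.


1. 69
2. (0, 0), (9, 0), (6, 3), (0, 6.6)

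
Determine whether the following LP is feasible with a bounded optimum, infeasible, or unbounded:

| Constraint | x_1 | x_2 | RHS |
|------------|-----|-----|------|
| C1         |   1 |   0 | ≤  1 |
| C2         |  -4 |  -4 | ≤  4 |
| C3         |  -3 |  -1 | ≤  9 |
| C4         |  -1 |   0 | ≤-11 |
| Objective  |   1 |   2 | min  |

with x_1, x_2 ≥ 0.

Infeasible (no feasible solution exists)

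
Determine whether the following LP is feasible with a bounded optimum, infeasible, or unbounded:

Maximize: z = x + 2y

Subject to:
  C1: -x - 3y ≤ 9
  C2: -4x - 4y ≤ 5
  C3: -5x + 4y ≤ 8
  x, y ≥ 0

Unbounded (objective can increase without bound)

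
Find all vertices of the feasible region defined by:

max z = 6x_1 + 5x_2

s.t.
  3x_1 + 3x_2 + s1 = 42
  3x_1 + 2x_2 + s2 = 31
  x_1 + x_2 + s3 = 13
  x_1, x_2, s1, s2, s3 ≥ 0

(0, 0), (10.33, 0), (5, 8), (0, 13)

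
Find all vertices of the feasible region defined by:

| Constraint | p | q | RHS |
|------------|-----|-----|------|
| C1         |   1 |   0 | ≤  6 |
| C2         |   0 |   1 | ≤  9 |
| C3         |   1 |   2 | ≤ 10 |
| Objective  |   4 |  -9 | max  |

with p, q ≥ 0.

(0, 0), (6, 0), (6, 2), (0, 5)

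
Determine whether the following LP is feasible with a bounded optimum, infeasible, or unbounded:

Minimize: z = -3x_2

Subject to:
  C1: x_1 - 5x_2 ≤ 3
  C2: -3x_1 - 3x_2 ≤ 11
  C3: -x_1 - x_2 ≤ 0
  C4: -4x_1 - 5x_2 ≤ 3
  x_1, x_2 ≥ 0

Unbounded (objective can decrease without bound)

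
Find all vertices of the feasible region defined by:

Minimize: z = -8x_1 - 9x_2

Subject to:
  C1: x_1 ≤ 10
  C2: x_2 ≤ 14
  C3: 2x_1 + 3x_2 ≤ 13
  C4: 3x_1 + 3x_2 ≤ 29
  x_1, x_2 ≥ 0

(0, 0), (6.5, 0), (0, 4.333)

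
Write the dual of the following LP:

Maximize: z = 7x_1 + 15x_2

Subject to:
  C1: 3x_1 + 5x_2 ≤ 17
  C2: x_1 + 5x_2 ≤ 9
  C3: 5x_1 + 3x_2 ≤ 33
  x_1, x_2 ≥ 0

Primal max cᵀx s.t. Ax ≤ b, x ≥ 0  →  Dual min bᵀy s.t. Aᵀy ≥ c, y ≥ 0.

Minimize: z = 17y1 + 9y2 + 33y3

Subject to:
  3y1 + y2 + 5y3 ≥ 7
  5y1 + 5y2 + 3y3 ≥ 15
  y1, y2, y3 ≥ 0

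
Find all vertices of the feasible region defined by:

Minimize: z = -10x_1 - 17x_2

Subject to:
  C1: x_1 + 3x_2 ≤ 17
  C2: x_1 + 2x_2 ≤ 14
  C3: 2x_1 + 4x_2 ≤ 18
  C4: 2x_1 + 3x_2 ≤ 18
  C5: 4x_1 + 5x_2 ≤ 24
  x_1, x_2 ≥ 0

(0, 0), (6, 0), (1, 4), (0, 4.5)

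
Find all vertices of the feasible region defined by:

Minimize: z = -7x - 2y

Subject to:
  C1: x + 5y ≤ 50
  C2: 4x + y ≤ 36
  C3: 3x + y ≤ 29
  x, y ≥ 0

(0, 0), (9, 0), (7, 8), (6.786, 8.643), (0, 10)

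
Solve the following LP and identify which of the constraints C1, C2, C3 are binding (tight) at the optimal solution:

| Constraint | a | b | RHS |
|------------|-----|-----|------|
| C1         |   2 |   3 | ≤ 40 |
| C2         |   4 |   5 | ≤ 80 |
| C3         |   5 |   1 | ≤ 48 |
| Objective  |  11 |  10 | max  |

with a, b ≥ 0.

At a = 8, b = 8, compute slack b - a·x for each constraint:
  C1: 40 − 40 = 0  (binding)
  C2: 80 − 72 = 8  (slack)
  C3: 48 − 48 = 0  (binding)

Optimal: a = 8, b = 8
Binding: C1, C3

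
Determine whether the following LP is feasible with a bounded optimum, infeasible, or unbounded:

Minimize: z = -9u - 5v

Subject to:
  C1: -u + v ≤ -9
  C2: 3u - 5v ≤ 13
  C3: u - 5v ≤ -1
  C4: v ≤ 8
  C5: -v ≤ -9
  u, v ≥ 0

Infeasible (no feasible solution exists)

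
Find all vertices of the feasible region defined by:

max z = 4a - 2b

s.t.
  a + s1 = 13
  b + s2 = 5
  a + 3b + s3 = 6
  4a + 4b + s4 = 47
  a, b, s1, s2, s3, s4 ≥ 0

(0, 0), (6, 0), (0, 2)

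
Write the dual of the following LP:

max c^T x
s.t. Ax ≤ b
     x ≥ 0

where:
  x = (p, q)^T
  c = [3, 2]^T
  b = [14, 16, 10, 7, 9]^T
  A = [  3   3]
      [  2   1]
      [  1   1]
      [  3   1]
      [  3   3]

Primal max cᵀx s.t. Ax ≤ b, x ≥ 0  →  Dual min bᵀy s.t. Aᵀy ≥ c, y ≥ 0.

Minimize: z = 14y1 + 16y2 + 10y3 + 7y4 + 9y5

Subject to:
  3y1 + 2y2 + y3 + 3y4 + 3y5 ≥ 3
  3y1 + y2 + y3 + y4 + 3y5 ≥ 2
  y1, y2, y3, y4, y5 ≥ 0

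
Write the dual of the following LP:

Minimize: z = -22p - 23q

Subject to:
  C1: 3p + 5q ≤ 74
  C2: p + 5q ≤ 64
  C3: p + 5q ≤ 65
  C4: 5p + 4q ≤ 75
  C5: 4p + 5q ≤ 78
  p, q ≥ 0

Primal min cᵀx s.t. Ax ≤ b, x ≥ 0  →  Dual max −bᵀy s.t. Aᵀy ≥ −c, y ≥ 0.

Maximize: z = -74y1 - 64y2 - 65y3 - 75y4 - 78y5

Subject to:
  3y1 + y2 + y3 + 5y4 + 4y5 ≥ 22
  5y1 + 5y2 + 5y3 + 4y4 + 5y5 ≥ 23
  y1, y2, y3, y4, y5 ≥ 0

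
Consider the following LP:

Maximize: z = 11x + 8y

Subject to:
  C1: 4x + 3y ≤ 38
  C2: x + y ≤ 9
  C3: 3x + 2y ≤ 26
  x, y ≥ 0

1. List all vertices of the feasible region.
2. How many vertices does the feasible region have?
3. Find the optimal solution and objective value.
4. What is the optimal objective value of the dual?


1. (0, 0), (8.667, 0), (8, 1), (0, 9)
2. 4
3. x = 8, y = 1, z = 96
4. 96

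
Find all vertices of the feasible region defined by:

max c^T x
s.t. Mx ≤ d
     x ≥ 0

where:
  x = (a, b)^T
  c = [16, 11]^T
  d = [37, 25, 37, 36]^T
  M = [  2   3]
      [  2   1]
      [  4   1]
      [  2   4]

(0, 0), (9.25, 0), (8, 5), (0, 9)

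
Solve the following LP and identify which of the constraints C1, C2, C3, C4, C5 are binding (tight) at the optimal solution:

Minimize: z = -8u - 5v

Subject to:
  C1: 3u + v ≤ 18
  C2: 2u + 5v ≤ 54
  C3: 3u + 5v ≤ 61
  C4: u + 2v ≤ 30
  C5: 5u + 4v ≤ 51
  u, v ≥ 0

At u = 3, v = 9, compute slack b - a·x for each constraint:
  C1: 18 − 18 = 0  (binding)
  C2: 54 − 51 = 3  (slack)
  C3: 61 − 54 = 7  (slack)
  C4: 30 − 21 = 9  (slack)
  C5: 51 − 51 = 0  (binding)

Optimal: u = 3, v = 9
Binding: C1, C5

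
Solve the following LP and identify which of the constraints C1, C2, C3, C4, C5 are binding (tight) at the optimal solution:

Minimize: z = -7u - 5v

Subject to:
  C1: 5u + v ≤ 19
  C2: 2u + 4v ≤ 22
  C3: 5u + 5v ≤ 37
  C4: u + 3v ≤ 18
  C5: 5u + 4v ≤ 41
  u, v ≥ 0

At u = 3, v = 4, compute slack b - a·x for each constraint:
  C1: 19 − 19 = 0  (binding)
  C2: 22 − 22 = 0  (binding)
  C3: 37 − 35 = 2  (slack)
  C4: 18 − 15 = 3  (slack)
  C5: 41 − 31 = 10  (slack)

Optimal: u = 3, v = 4
Binding: C1, C2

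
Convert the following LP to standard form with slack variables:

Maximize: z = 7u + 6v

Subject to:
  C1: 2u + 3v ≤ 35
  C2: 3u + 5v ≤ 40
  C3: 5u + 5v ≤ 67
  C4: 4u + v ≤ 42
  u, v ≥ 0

max z = 7u + 6v

s.t.
  2u + 3v + s1 = 35
  3u + 5v + s2 = 40
  5u + 5v + s3 = 67
  4u + v + s4 = 42
  u, v, s1, s2, s3, s4 ≥ 0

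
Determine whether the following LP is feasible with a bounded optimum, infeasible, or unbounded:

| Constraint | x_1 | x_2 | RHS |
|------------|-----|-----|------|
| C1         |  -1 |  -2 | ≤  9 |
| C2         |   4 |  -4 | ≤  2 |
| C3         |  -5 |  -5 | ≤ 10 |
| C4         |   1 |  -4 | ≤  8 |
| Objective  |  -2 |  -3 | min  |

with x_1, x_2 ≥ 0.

Unbounded (objective can decrease without bound)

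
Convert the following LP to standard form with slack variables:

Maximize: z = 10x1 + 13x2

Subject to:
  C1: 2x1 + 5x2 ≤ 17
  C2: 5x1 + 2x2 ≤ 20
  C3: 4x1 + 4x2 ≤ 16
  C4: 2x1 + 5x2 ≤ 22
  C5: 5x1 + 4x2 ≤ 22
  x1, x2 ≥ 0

max z = 10x1 + 13x2

s.t.
  2x1 + 5x2 + s1 = 17
  5x1 + 2x2 + s2 = 20
  4x1 + 4x2 + s3 = 16
  2x1 + 5x2 + s4 = 22
  5x1 + 4x2 + s5 = 22
  x1, x2, s1, s2, s3, s4, s5 ≥ 0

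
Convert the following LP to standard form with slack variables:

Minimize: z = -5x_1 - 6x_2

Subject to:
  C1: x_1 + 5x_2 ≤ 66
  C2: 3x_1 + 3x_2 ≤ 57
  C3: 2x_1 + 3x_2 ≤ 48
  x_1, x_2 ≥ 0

min z = -5x_1 - 6x_2

s.t.
  x_1 + 5x_2 + s1 = 66
  3x_1 + 3x_2 + s2 = 57
  2x_1 + 3x_2 + s3 = 48
  x_1, x_2, s1, s2, s3 ≥ 0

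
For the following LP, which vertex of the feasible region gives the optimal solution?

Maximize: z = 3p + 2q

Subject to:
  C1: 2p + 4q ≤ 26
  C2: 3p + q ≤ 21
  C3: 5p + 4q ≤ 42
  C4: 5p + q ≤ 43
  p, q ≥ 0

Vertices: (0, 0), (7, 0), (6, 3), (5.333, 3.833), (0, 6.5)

Evaluate the objective at each vertex of the feasible region:
  z(0, 0) = 0
  z(7, 0) = 21
  z(6, 3) = 24  ←
  z(5.333, 3.833) = 23.67
  z(0, 6.5) = 13
The maximum is at p = 6, q = 3.

(6, 3)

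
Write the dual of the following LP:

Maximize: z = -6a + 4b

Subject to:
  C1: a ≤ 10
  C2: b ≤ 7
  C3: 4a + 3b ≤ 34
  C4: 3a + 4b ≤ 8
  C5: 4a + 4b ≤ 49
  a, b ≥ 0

Primal max cᵀx s.t. Ax ≤ b, x ≥ 0  →  Dual min bᵀy s.t. Aᵀy ≥ c, y ≥ 0.

Minimize: z = 10y1 + 7y2 + 34y3 + 8y4 + 49y5

Subject to:
  y1 + 4y3 + 3y4 + 4y5 ≥ -6
  y2 + 3y3 + 4y4 + 4y5 ≥ 4
  y1, y2, y3, y4, y5 ≥ 0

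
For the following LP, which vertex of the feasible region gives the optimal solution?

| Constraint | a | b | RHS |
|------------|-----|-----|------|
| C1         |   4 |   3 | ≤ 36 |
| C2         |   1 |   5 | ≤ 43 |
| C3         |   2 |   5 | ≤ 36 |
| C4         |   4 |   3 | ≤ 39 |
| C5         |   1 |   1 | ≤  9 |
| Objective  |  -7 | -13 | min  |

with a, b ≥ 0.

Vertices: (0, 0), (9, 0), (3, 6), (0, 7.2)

Evaluate the objective at each vertex of the feasible region:
  z(0, 0) = 0
  z(9, 0) = -63
  z(3, 6) = -99  ←
  z(0, 7.2) = -93.6
The minimum is at a = 3, b = 6.

(3, 6)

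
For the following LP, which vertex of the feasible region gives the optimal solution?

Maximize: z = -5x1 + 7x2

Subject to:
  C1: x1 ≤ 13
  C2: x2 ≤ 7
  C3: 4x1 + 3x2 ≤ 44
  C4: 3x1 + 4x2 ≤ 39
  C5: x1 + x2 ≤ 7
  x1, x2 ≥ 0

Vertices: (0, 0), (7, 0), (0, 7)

Evaluate the objective at each vertex of the feasible region:
  z(0, 0) = 0
  z(7, 0) = -35
  z(0, 7) = 49  ←
The maximum is at x1 = 0, x2 = 7.

(0, 7)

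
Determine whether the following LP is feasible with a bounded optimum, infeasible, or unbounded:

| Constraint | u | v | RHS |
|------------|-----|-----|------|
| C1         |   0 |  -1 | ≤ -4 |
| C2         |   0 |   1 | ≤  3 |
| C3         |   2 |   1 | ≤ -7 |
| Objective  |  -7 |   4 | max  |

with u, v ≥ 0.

Infeasible (no feasible solution exists)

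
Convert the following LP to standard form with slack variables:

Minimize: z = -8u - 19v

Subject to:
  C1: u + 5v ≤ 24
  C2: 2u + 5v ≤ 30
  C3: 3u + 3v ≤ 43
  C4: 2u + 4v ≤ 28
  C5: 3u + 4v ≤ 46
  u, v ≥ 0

min z = -8u - 19v

s.t.
  u + 5v + s1 = 24
  2u + 5v + s2 = 30
  3u + 3v + s3 = 43
  2u + 4v + s4 = 28
  3u + 4v + s5 = 46
  u, v, s1, s2, s3, s4, s5 ≥ 0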